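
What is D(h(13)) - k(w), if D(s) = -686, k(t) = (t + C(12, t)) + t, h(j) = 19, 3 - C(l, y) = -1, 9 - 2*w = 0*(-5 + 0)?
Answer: -699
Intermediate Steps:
w = 9/2 (w = 9/2 - 0*(-5 + 0) = 9/2 - 0*(-5) = 9/2 - ½*0 = 9/2 + 0 = 9/2 ≈ 4.5000)
C(l, y) = 4 (C(l, y) = 3 - 1*(-1) = 3 + 1 = 4)
k(t) = 4 + 2*t (k(t) = (t + 4) + t = (4 + t) + t = 4 + 2*t)
D(h(13)) - k(w) = -686 - (4 + 2*(9/2)) = -686 - (4 + 9) = -686 - 1*13 = -686 - 13 = -699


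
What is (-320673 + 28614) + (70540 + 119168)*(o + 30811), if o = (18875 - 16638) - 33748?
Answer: -133087659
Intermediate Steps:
o = -31511 (o = 2237 - 33748 = -31511)
(-320673 + 28614) + (70540 + 119168)*(o + 30811) = (-320673 + 28614) + (70540 + 119168)*(-31511 + 30811) = -292059 + 189708*(-700) = -292059 - 132795600 = -133087659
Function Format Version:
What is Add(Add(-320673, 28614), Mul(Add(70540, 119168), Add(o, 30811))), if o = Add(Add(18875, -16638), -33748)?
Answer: -133087659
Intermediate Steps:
o = -31511 (o = Add(2237, -33748) = -31511)
Add(Add(-320673, 28614), Mul(Add(70540, 119168), Add(o, 30811))) = Add(Add(-320673, 28614), Mul(Add(70540, 119168), Add(-31511, 30811))) = Add(-292059, Mul(189708, -700)) = Add(-292059, -132795600) = -133087659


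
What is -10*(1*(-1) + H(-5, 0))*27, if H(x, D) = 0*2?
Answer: 270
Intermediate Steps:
H(x, D) = 0
-10*(1*(-1) + H(-5, 0))*27 = -10*(1*(-1) + 0)*27 = -10*(-1 + 0)*27 = -10*(-1)*27 = 10*27 = 270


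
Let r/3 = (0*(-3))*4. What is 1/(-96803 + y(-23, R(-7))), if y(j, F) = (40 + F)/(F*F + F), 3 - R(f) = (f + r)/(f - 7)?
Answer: -7/677587 ≈ -1.0331e-5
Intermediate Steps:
r = 0 (r = 3*((0*(-3))*4) = 3*(0*4) = 3*0 = 0)
R(f) = 3 - f/(-7 + f) (R(f) = 3 - (f + 0)/(f - 7) = 3 - f/(-7 + f))
y(j, F) = (40 + F)/(F + F²) (y(j, F) = (40 + F)/(F² + F) = (40 + F)/(F + F²))
1/(-96803 + y(-23, R(-7))) = 1/(-96803 + (40 + (-21 + 2*(-7))/(-7 - 7))/((((-21 + 2*(-7))/(-7 - 7)))*(1 + (-21 + 2*(-7))/(-7 - 7)))) = 1/(-96803 + (40 + (-21 - 14)/(-14))/((((-21 - 14)/(-14)))*(1 + (-21 - 14)/(-14)))) = 1/(-96803 + (40 - 1/14*(-35))/(((-1/14*(-35)))*(1 - 1/14*(-35)))) = 1/(-96803 + (40 + 5/2)/((5/2)*(1 + 5/2))) = 1/(-96803 + (⅖)*(85/2)/(7/2)) = 1/(-96803 + (⅖)*(2/7)*(85/2)) = 1/(-96803 + 34/7) = 1/(-677587/7) = -7/677587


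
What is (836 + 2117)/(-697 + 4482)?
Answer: 2953/3785 ≈ 0.78018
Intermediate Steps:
(836 + 2117)/(-697 + 4482) = 2953/3785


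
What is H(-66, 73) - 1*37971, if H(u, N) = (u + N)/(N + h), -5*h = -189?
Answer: -21035899/554 ≈ -37971.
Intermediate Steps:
h = 189/5 (h = -⅕*(-189) = 189/5 ≈ 37.800)
H(u, N) = (N + u)/(189/5 + N) (H(u, N) = (u + N)/(N + 189/5) = (N + u)/(189/5 + N))
H(-66, 73) - 1*37971 = 5*(73 - 66)/(189 + 5*73) - 1*37971 = 5*7/(189 + 365) - 37971 = 5*7/554 - 37971 = 5*(1/554)*7 - 37971 = 35/554 - 37971 = -21035899/554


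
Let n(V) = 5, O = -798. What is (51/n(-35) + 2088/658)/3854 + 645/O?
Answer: -48471847/60228385 ≈ -0.80480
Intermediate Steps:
(51/n(-35) + 2088/658)/3854 + 645/O = (51/5 + 2088/658)/3854 + 645/(-798) = (51*(⅕) + 2088*(1/658))*(1/3854) + 645*(-1/798) = (51/5 + 1044/329)*(1/3854) - 215/266 = (21999/1645)*(1/3854) - 215/266 = 21999/6339830 - 215/266 = -48471847/60228385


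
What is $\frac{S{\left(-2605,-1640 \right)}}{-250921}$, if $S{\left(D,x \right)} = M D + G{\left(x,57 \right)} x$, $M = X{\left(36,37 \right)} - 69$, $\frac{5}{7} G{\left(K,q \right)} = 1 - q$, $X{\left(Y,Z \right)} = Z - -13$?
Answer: $- \frac{178071}{250921} \approx -0.70967$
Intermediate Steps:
$X{\left(Y,Z \right)} = 13 + Z$ ($X{\left(Y,Z \right)} = Z + 13 = 13 + Z$)
$G{\left(K,q \right)} = \frac{7}{5} - \frac{7 q}{5}$ ($G{\left(K,q \right)} = \frac{7 \left(1 - q\right)}{5} = \frac{7}{5} - \frac{7 q}{5}$)
$M = -19$ ($M = \left(13 + 37\right) - 69 = 50 - 69 = -19$)
$S{\left(D,x \right)} = - 19 D - \frac{392 x}{5}$ ($S{\left(D,x \right)} = - 19 D + \left(\frac{7}{5} - \frac{399}{5}\right) x = - 19 D - \frac{392 x}{5}$)
$\frac{S{\left(-2605,-1640 \right)}}{-250921} = \frac{\left(-19\right) \left(-2605\right) - -128576}{-250921} = \left(49495 + 128576\right) \left(- \frac{1}{250921}\right) = 178071 \left(- \frac{1}{250921}\right) = - \frac{178071}{250921}$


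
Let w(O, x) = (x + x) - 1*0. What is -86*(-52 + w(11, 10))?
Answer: 2752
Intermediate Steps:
w(O, x) = 2*x (w(O, x) = 2*x + 0 = 2*x)
-86*(-52 + w(11, 10)) = -86*(-52 + 2*10) = -86*(-52 + 20) = -86*(-32) = 2752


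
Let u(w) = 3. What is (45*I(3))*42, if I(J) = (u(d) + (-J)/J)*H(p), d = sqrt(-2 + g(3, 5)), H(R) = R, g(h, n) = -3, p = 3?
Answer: 11340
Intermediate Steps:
d = I*sqrt(5) (d = sqrt(-2 - 3) = sqrt(-5) = I*sqrt(5) ≈ 2.2361*I)
I(J) = 6 (I(J) = (3 + (-J)/J)*3 = (3 - 1)*3 = 2*3 = 6)
(45*I(3))*42 = (45*6)*42 = 270*42 = 11340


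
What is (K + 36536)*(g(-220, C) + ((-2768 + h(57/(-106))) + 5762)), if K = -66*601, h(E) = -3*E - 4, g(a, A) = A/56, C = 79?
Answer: -13902356675/1484 ≈ -9.3682e+6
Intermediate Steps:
g(a, A) = A/56 (g(a, A) = A*(1/56) = A/56)
h(E) = -4 - 3*E
K = -39666
(K + 36536)*(g(-220, C) + ((-2768 + h(57/(-106))) + 5762)) = (-39666 + 36536)*((1/56)*79 + ((-2768 + (-4 - 171/(-106))) + 5762)) = -3130*(79/56 + ((-2768 + (-4 - 171*(-1)/106)) + 5762)) = -3130*(79/56 + ((-2768 + (-4 - 3*(-57/106))) + 5762)) = -3130*(79/56 + ((-2768 + (-4 + 171/106)) + 5762)) = -3130*(79/56 + ((-2768 - 253/106) + 5762)) = -3130*(79/56 + (-293661/106 + 5762)) = -3130*(79/56 + 317111/106) = -3130*8883295/2968 = -13902356675/1484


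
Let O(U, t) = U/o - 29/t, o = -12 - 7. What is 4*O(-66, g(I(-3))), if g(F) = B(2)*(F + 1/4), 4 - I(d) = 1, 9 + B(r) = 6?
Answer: 19112/741 ≈ 25.792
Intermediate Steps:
o = -19
B(r) = -3 (B(r) = -9 + 6 = -3)
I(d) = 3 (I(d) = 4 - 1*1 = 4 - 1 = 3)
g(F) = -3/4 - 3*F (g(F) = -3*(F + 1/4) = -3*(1/4 + F) = -3/4 - 3*F)
O(U, t) = -29/t - U/19 (O(U, t) = U/(-19) - 29/t = U*(-1/19) - 29/t = -U/19 - 29/t = -29/t - U/19)
4*O(-66, g(I(-3))) = 4*(-29/(-3/4 - 3*3) - 1/19*(-66)) = 4*(-29/(-3/4 - 9) + 66/19) = 4*(-29/(-39/4) + 66/19) = 4*(-29*(-4/39) + 66/19) = 4*(116/39 + 66/19) = 4*(4778/741) = 19112/741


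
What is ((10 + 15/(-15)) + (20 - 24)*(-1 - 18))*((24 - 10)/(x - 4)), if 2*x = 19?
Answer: 2380/11 ≈ 216.36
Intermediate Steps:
x = 19/2 (x = (½)*19 = 19/2 ≈ 9.5000)
((10 + 15/(-15)) + (20 - 24)*(-1 - 18))*((24 - 10)/(x - 4)) = ((10 + 15/(-15)) + (20 - 24)*(-1 - 18))*((24 - 10)/(19/2 - 4)) = ((10 + 15*(-1/15)) - 4*(-19))*(14/(11/2)) = ((10 - 1) + 76)*(14*(2/11)) = (9 + 76)*(28/11) = 85*(28/11) = 2380/11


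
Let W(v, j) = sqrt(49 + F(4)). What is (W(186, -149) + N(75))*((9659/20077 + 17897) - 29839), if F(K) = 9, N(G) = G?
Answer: -17981240625/20077 - 239749875*sqrt(58)/20077 ≈ -9.8656e+5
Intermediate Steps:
W(v, j) = sqrt(58) (W(v, j) = sqrt(49 + 9) = sqrt(58))
(W(186, -149) + N(75))*((9659/20077 + 17897) - 29839) = (sqrt(58) + 75)*((9659/20077 + 17897) - 29839) = (75 + sqrt(58))*((9659*(1/20077) + 17897) - 29839) = (75 + sqrt(58))*((9659/20077 + 17897) - 29839) = (75 + sqrt(58))*(359327728/20077 - 29839) = (75 + sqrt(58))*(-239749875/20077) = -17981240625/20077 - 239749875*sqrt(58)/20077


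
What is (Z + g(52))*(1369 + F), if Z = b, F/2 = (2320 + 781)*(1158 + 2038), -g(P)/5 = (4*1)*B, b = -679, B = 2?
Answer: -14252708959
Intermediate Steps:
g(P) = -40 (g(P) = -5*4*1*2 = -20*2 = -5*8 = -40)
F = 19821592 (F = 2*((2320 + 781)*(1158 + 2038)) = 2*(3101*3196) = 2*9910796 = 19821592)
Z = -679
(Z + g(52))*(1369 + F) = (-679 - 40)*(1369 + 19821592) = -719*19822961 = -14252708959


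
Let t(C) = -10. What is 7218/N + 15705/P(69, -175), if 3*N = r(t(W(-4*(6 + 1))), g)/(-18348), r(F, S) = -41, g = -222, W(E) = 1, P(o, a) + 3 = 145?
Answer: 56418321969/5822 ≈ 9.6905e+6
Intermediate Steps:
P(o, a) = 142 (P(o, a) = -3 + 145 = 142)
N = 41/55044 (N = (-41/(-18348))/3 = (-41*(-1/18348))/3 = (1/3)*(41/18348) = 41/55044 ≈ 0.00074486)
7218/N + 15705/P(69, -175) = 7218/(41/55044) + 15705/142 = 7218*(55044/41) + 15705*(1/142) = 397307592/41 + 15705/142 = 56418321969/5822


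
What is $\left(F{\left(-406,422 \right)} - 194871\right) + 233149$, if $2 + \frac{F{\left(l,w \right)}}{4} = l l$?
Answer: $697614$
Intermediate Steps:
$F{\left(l,w \right)} = -8 + 4 l^{2}$ ($F{\left(l,w \right)} = -8 + 4 l l = -8 + 4 l^{2}$)
$\left(F{\left(-406,422 \right)} - 194871\right) + 233149 = \left(\left(-8 + 4 \left(-406\right)^{2}\right) - 194871\right) + 233149 = \left(\left(-8 + 4 \cdot 164836\right) - 194871\right) + 233149 = \left(\left(-8 + 659344\right) - 194871\right) + 233149 = \left(659336 - 194871\right) + 233149 = 464465 + 233149 = 697614$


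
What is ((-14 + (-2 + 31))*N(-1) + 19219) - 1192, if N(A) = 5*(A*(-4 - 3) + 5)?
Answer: 18927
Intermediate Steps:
N(A) = 25 - 35*A (N(A) = 5*(A*(-7) + 5) = 5*(-7*A + 5) = 5*(5 - 7*A) = 25 - 35*A)
((-14 + (-2 + 31))*N(-1) + 19219) - 1192 = ((-14 + (-2 + 31))*(25 - 35*(-1)) + 19219) - 1192 = ((-14 + 29)*(25 + 35) + 19219) - 1192 = (15*60 + 19219) - 1192 = (900 + 19219) - 1192 = 20119 - 1192 = 18927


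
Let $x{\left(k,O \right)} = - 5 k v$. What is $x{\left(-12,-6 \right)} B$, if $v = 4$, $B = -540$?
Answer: $-129600$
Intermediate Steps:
$x{\left(k,O \right)} = - 20 k$ ($x{\left(k,O \right)} = - 5 k 4 = - 20 k$)
$x{\left(-12,-6 \right)} B = \left(-20\right) \left(-12\right) \left(-540\right) = 240 \left(-540\right) = -129600$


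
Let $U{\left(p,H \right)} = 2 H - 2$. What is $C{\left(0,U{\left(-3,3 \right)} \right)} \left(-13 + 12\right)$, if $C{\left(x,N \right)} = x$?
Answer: $0$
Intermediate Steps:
$U{\left(p,H \right)} = -2 + 2 H$
$C{\left(0,U{\left(-3,3 \right)} \right)} \left(-13 + 12\right) = 0 \left(-13 + 12\right) = 0 \left(-1\right) = 0$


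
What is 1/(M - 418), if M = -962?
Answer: -1/1380 ≈ -0.00072464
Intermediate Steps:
1/(M - 418) = 1/(-962 - 418) = 1/(-1380) = -1/1380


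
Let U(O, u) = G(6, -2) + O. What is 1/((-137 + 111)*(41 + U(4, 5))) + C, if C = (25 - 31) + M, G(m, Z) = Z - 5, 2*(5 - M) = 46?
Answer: -23713/988 ≈ -24.001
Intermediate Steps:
M = -18 (M = 5 - ½*46 = 5 - 23 = -18)
G(m, Z) = -5 + Z
U(O, u) = -7 + O (U(O, u) = (-5 - 2) + O = -7 + O)
C = -24 (C = (25 - 31) - 18 = -6 - 18 = -24)
1/((-137 + 111)*(41 + U(4, 5))) + C = 1/((-137 + 111)*(41 + (-7 + 4))) - 24 = 1/((-26)*(41 - 3)) - 24 = -1/26/38 - 24 = -1/26*1/38 - 24 = -1/988 - 24 = -23713/988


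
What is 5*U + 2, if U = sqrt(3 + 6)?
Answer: 17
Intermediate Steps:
U = 3 (U = sqrt(9) = 3)
5*U + 2 = 5*3 + 2 = 15 + 2 = 17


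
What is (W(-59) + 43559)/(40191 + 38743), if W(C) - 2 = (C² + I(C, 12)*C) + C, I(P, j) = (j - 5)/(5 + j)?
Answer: 399149/670939 ≈ 0.59491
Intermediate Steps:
I(P, j) = (-5 + j)/(5 + j)
W(C) = 2 + C² + 24*C/17 (W(C) = 2 + ((C² + ((-5 + 12)/(5 + 12))*C) + C) = 2 + ((C² + (7/17)*C) + C) = 2 + ((C² + ((1/17)*7)*C) + C) = 2 + ((C² + 7*C/17) + C) = 2 + (C² + 24*C/17) = 2 + C² + 24*C/17)
(W(-59) + 43559)/(40191 + 38743) = ((2 + (-59)² + (24/17)*(-59)) + 43559)/(40191 + 38743) = ((2 + 3481 - 1416/17) + 43559)/78934 = (57795/17 + 43559)*(1/78934) = (798298/17)*(1/78934) = 399149/670939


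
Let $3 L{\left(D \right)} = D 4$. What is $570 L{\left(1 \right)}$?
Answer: $760$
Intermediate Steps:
$L{\left(D \right)} = \frac{4 D}{3}$ ($L{\left(D \right)} = \frac{D 4}{3} = \frac{4 D}{3}$)
$570 L{\left(1 \right)} = 570 \cdot \frac{4}{3} \cdot 1 = 570 \cdot \frac{4}{3} = 760$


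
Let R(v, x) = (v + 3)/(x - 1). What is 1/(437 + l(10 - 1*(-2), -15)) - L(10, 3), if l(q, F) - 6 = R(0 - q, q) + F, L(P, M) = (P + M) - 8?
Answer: -23484/4699 ≈ -4.9977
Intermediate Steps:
R(v, x) = (3 + v)/(-1 + x)
L(P, M) = -8 + M + P (L(P, M) = (M + P) - 8 = -8 + M + P)
l(q, F) = 6 + F + (3 - q)/(-1 + q) (l(q, F) = 6 + ((3 + (0 - q))/(-1 + q) + F) = 6 + ((3 - q)/(-1 + q) + F) = 6 + (F + (3 - q)/(-1 + q)) = 6 + F + (3 - q)/(-1 + q))
1/(437 + l(10 - 1*(-2), -15)) - L(10, 3) = 1/(437 + (3 - (10 - 1*(-2)) + (-1 + (10 - 1*(-2)))*(6 - 15))/(-1 + (10 - 1*(-2)))) - (-8 + 3 + 10) = 1/(437 + (3 - (10 + 2) + (-1 + (10 + 2))*(-9))/(-1 + (10 + 2))) - 1*5 = 1/(437 + (3 - 1*12 + (-1 + 12)*(-9))/(-1 + 12)) - 5 = 1/(437 + (3 - 12 + 11*(-9))/11) - 5 = 1/(437 + (3 - 12 - 99)/11) - 5 = 1/(437 + (1/11)*(-108)) - 5 = 1/(437 - 108/11) - 5 = 1/(4699/11) - 5 = 11/4699 - 5 = -23484/4699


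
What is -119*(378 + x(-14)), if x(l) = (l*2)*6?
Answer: -24990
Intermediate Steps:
x(l) = 12*l (x(l) = (2*l)*6 = 12*l)
-119*(378 + x(-14)) = -119*(378 + 12*(-14)) = -119*(378 - 168) = -119*210 = -24990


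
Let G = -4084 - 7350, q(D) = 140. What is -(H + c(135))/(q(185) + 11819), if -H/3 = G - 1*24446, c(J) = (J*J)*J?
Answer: -2568015/11959 ≈ -214.73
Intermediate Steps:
G = -11434
c(J) = J**3 (c(J) = J**2*J = J**3)
H = 107640 (H = -3*(-11434 - 1*24446) = -3*(-11434 - 24446) = -3*(-35880) = 107640)
-(H + c(135))/(q(185) + 11819) = -(107640 + 135**3)/(140 + 11819) = -(107640 + 2460375)/11959 = -2568015/11959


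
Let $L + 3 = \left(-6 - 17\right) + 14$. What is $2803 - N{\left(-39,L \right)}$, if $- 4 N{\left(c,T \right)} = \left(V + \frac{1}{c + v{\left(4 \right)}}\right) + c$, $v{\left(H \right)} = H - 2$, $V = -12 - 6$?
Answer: $\frac{206367}{74} \approx 2788.7$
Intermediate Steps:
$L = -12$ ($L = -3 + \left(\left(-6 - 17\right) + 14\right) = -3 + \left(-23 + 14\right) = -3 - 9 = -12$)
$V = -18$
$v{\left(H \right)} = -2 + H$ ($v{\left(H \right)} = H - 2 = -2 + H$)
$N{\left(c,T \right)} = \frac{9}{2} - \frac{c}{4} - \frac{1}{4 \left(2 + c\right)}$ ($N{\left(c,T \right)} = - \frac{\left(-18 + \frac{1}{c + \left(-2 + 4\right)}\right) + c}{4} = - \frac{\left(-18 + \frac{1}{c + 2}\right) + c}{4} = - \frac{\left(-18 + \frac{1}{2 + c}\right) + c}{4} = - \frac{-18 + c + \frac{1}{2 + c}}{4} = \frac{9}{2} - \frac{c}{4} - \frac{1}{4 \left(2 + c\right)}$)
$2803 - N{\left(-39,L \right)} = 2803 - \frac{35 - \left(-39\right)^{2} + 16 \left(-39\right)}{4 \left(2 - 39\right)} = 2803 - \frac{35 - 1521 - 624}{4 \left(-37\right)} = 2803 - \frac{1}{4} \left(- \frac{1}{37}\right) \left(35 - 1521 - 624\right) = 2803 - \frac{1}{4} \left(- \frac{1}{37}\right) \left(-2110\right) = 2803 - \frac{1055}{74} = \frac{206367}{74}$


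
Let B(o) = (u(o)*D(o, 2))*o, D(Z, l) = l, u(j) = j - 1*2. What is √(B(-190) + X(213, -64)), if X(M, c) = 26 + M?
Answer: √73199 ≈ 270.55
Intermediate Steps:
u(j) = -2 + j (u(j) = j - 2 = -2 + j)
B(o) = o*(-4 + 2*o) (B(o) = ((-2 + o)*2)*o = (-4 + 2*o)*o = o*(-4 + 2*o))
√(B(-190) + X(213, -64)) = √(2*(-190)*(-2 - 190) + (26 + 213)) = √(2*(-190)*(-192) + 239) = √(72960 + 239) = √73199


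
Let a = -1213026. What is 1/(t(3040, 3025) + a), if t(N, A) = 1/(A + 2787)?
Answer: -5812/7050107111 ≈ -8.2438e-7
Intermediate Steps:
t(N, A) = 1/(2787 + A)
1/(t(3040, 3025) + a) = 1/(1/(2787 + 3025) - 1213026) = 1/(1/5812 - 1213026) = 1/(-7050107111/5812) = -5812/7050107111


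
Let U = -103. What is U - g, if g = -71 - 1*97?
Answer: 65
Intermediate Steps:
g = -168 (g = -71 - 97 = -168)
U - g = -103 - 1*(-168) = -103 + 168 = 65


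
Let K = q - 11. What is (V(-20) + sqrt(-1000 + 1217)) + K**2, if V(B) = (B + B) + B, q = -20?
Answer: 901 + sqrt(217) ≈ 915.73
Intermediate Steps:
K = -31 (K = -20 - 11 = -31)
V(B) = 3*B (V(B) = 2*B + B = 3*B)
(V(-20) + sqrt(-1000 + 1217)) + K**2 = (3*(-20) + sqrt(-1000 + 1217)) + (-31)**2 = (-60 + sqrt(217)) + 961 = 901 + sqrt(217)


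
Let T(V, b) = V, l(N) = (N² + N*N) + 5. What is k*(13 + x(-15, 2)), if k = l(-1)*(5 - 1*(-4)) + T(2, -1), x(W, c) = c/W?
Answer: 2509/3 ≈ 836.33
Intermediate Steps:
l(N) = 5 + 2*N² (l(N) = (N² + N²) + 5 = 2*N² + 5 = 5 + 2*N²)
k = 65 (k = (5 + 2*(-1)²)*(5 - 1*(-4)) + 2 = (5 + 2*1)*(5 + 4) + 2 = (5 + 2)*9 + 2 = 7*9 + 2 = 63 + 2 = 65)
k*(13 + x(-15, 2)) = 65*(13 + 2/(-15)) = 65*(13 + 2*(-1/15)) = 65*(13 - 2/15) = 65*(193/15) = 2509/3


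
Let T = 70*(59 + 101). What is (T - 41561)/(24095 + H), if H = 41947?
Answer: -30361/66042 ≈ -0.45972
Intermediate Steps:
T = 11200 (T = 70*160 = 11200)
(T - 41561)/(24095 + H) = (11200 - 41561)/(24095 + 41947) = -30361/66042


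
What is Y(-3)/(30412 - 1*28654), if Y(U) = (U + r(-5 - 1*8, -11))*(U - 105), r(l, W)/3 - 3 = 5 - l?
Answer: -1080/293 ≈ -3.6860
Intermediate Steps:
r(l, W) = 24 - 3*l (r(l, W) = 9 + 3*(5 - l) = 9 + (15 - 3*l) = 24 - 3*l)
Y(U) = (-105 + U)*(63 + U) (Y(U) = (U + (24 - 3*(-5 - 1*8)))*(U - 105) = (U + (24 - 3*(-5 - 8)))*(-105 + U) = (U + (24 - 3*(-13)))*(-105 + U) = (U + (24 + 39))*(-105 + U) = (U + 63)*(-105 + U) = (63 + U)*(-105 + U) = (-105 + U)*(63 + U))
Y(-3)/(30412 - 1*28654) = (-6615 + (-3)**2 - 42*(-3))/(30412 - 1*28654) = (-6615 + 9 + 126)/(30412 - 28654) = -6480/1758 = -6480*1/1758 = -1080/293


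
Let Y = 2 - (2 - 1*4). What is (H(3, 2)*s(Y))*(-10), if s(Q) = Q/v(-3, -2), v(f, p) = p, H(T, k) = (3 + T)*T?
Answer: 360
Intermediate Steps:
H(T, k) = T*(3 + T)
Y = 4 (Y = 2 - (2 - 4) = 2 - 1*(-2) = 2 + 2 = 4)
s(Q) = -Q/2 (s(Q) = Q/(-2) = Q*(-1/2) = -Q/2)
(H(3, 2)*s(Y))*(-10) = ((3*(3 + 3))*(-1/2*4))*(-10) = ((3*6)*(-2))*(-10) = (18*(-2))*(-10) = -36*(-10) = 360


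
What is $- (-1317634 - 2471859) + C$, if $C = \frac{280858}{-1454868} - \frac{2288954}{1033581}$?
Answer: $\frac{49985505764063941}{13190560722} \approx 3.7895 \cdot 10^{6}$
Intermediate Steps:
$C = - \frac{31758030005}{13190560722}$ ($C = 280858 \left(- \frac{1}{1454868}\right) - \frac{2288954}{1033581} = - \frac{7391}{38286} - \frac{2288954}{1033581} = - \frac{31758030005}{13190560722} \approx -2.4076$)
$- (-1317634 - 2471859) + C = - (-1317634 - 2471859) - \frac{31758030005}{13190560722} = \left(-1\right) \left(-3789493\right) - \frac{31758030005}{13190560722} = 3789493 - \frac{31758030005}{13190560722} = \frac{49985505764063941}{13190560722}$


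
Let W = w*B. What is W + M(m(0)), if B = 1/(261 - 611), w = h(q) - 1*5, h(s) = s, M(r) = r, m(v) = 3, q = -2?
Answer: 151/50 ≈ 3.0200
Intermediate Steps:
w = -7 (w = -2 - 1*5 = -2 - 5 = -7)
B = -1/350 (B = 1/(-350) = -1/350 ≈ -0.0028571)
W = 1/50 (W = -7*(-1/350) = 1/50 ≈ 0.020000)
W + M(m(0)) = 1/50 + 3 = 151/50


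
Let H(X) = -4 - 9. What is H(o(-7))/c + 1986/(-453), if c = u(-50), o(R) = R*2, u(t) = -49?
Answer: -30475/7399 ≈ -4.1188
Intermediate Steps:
o(R) = 2*R
H(X) = -13
c = -49
H(o(-7))/c + 1986/(-453) = -13/(-49) + 1986/(-453) = -13*(-1/49) + 1986*(-1/453) = 13/49 - 662/151 = -30475/7399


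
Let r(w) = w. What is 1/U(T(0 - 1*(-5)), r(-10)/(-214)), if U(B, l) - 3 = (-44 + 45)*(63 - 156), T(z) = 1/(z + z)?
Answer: -1/90 ≈ -0.011111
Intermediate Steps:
T(z) = 1/(2*z)
U(B, l) = -90 (U(B, l) = 3 + (-44 + 45)*(63 - 156) = 3 + 1*(-93) = 3 - 93 = -90)
1/U(T(0 - 1*(-5)), r(-10)/(-214)) = 1/(-90) = -1/90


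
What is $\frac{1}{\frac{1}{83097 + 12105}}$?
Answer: $95202$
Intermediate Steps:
$\frac{1}{\frac{1}{83097 + 12105}} = \frac{1}{\frac{1}{95202}} = 95202$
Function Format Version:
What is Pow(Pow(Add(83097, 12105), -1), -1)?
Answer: 95202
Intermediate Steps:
Pow(Pow(Add(83097, 12105), -1), -1) = Pow(Pow(95202, -1), -1) = Pow(Rational(1, 95202), -1) = 95202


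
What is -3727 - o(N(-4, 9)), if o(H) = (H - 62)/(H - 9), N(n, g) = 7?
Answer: -7509/2 ≈ -3754.5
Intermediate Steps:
o(H) = (-62 + H)/(-9 + H)
-3727 - o(N(-4, 9)) = -3727 - (-62 + 7)/(-9 + 7) = -3727 - (-55)/(-2) = -3727 - (-1)*(-55)/2 = -3727 - 1*55/2 = -3727 - 55/2 = -7509/2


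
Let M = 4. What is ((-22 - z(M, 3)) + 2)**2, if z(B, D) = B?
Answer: 576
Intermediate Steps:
((-22 - z(M, 3)) + 2)**2 = ((-22 - 1*4) + 2)**2 = ((-22 - 4) + 2)**2 = (-26 + 2)**2 = (-24)**2 = 576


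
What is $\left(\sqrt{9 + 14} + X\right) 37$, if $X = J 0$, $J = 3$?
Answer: $37 \sqrt{23} \approx 177.45$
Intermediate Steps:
$X = 0$ ($X = 3 \cdot 0 = 0$)
$\left(\sqrt{9 + 14} + X\right) 37 = \left(\sqrt{9 + 14} + 0\right) 37 = \left(\sqrt{23} + 0\right) 37 = \sqrt{23} \cdot 37 = 37 \sqrt{23}$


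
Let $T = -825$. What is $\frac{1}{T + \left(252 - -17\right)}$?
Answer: $- \frac{1}{556} \approx -0.0017986$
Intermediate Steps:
$\frac{1}{T + \left(252 - -17\right)} = \frac{1}{-825 + \left(252 - -17\right)} = \frac{1}{-825 + \left(252 + 17\right)} = \frac{1}{-825 + 269} = \frac{1}{-556} = - \frac{1}{556}$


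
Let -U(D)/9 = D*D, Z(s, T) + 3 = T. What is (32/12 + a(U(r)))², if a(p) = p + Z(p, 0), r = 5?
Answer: 456976/9 ≈ 50775.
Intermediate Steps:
Z(s, T) = -3 + T
U(D) = -9*D² (U(D) = -9*D*D = -9*D²)
a(p) = -3 + p (a(p) = p + (-3 + 0) = p - 3 = -3 + p)
(32/12 + a(U(r)))² = (32/12 + (-3 - 9*5²))² = (32*(1/12) + (-3 - 9*25))² = (8/3 + (-3 - 225))² = (8/3 - 228)² = (-676/3)² = 456976/9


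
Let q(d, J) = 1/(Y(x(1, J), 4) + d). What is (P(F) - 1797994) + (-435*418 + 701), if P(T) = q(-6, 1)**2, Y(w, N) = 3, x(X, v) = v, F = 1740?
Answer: -17812106/9 ≈ -1.9791e+6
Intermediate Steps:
q(d, J) = 1/(3 + d)
P(T) = 1/9 (P(T) = (1/(3 - 6))**2 = (1/(-3))**2 = (-1/3)**2 = 1/9)
(P(F) - 1797994) + (-435*418 + 701) = (1/9 - 1797994) + (-435*418 + 701) = -16181945/9 + (-181830 + 701) = -16181945/9 - 181129 = -17812106/9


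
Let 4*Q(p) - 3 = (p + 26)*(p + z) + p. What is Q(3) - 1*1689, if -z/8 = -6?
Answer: -5271/4 ≈ -1317.8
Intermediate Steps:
z = 48 (z = -8*(-6) = 48)
Q(p) = ¾ + p/4 + (26 + p)*(48 + p)/4 (Q(p) = ¾ + ((p + 26)*(p + 48) + p)/4 = ¾ + ((26 + p)*(48 + p) + p)/4 = ¾ + (p + (26 + p)*(48 + p))/4 = ¾ + (p/4 + (26 + p)*(48 + p)/4) = ¾ + p/4 + (26 + p)*(48 + p)/4)
Q(3) - 1*1689 = (1251/4 + (¼)*3² + (75/4)*3) - 1*1689 = (1251/4 + (¼)*9 + 225/4) - 1689 = (1251/4 + 9/4 + 225/4) - 1689 = 1485/4 - 1689 = -5271/4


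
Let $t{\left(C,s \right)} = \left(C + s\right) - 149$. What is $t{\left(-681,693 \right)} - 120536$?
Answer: $-120673$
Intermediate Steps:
$t{\left(C,s \right)} = -149 + C + s$
$t{\left(-681,693 \right)} - 120536 = \left(-149 - 681 + 693\right) - 120536 = -137 - 120536 = -120673$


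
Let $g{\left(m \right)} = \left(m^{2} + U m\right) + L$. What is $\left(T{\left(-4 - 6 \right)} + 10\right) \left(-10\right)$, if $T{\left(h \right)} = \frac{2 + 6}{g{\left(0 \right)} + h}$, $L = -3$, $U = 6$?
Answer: $- \frac{1220}{13} \approx -93.846$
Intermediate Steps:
$g{\left(m \right)} = -3 + m^{2} + 6 m$ ($g{\left(m \right)} = \left(m^{2} + 6 m\right) - 3 = -3 + m^{2} + 6 m$)
$T{\left(h \right)} = \frac{8}{-3 + h}$ ($T{\left(h \right)} = \frac{2 + 6}{\left(-3 + 0^{2} + 6 \cdot 0\right) + h} = \frac{8}{\left(-3 + 0 + 0\right) + h} = \frac{8}{-3 + h}$)
$\left(T{\left(-4 - 6 \right)} + 10\right) \left(-10\right) = \left(\frac{8}{-3 - 10} + 10\right) \left(-10\right) = \left(\frac{8}{-13} + 10\right) \left(-10\right) = \left(8 \left(- \frac{1}{13}\right) + 10\right) \left(-10\right) = \left(- \frac{8}{13} + 10\right) \left(-10\right) = \frac{122}{13} \left(-10\right) = - \frac{1220}{13}$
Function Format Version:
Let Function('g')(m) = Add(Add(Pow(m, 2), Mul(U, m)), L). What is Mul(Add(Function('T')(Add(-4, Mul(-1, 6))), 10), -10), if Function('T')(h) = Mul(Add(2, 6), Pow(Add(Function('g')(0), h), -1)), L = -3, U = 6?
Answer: Rational(-1220, 13) ≈ -93.846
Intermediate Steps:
Function('g')(m) = Add(-3, Pow(m, 2), Mul(6, m)) (Function('g')(m) = Add(Add(Pow(m, 2), Mul(6, m)), -3) = Add(-3, Pow(m, 2), Mul(6, m)))
Function('T')(h) = Mul(8, Pow(Add(-3, h), -1)) (Function('T')(h) = Mul(Add(2, 6), Pow(Add(Add(-3, Pow(0, 2), Mul(6, 0)), h), -1)) = Mul(8, Pow(Add(Add(-3, 0, 0), h), -1)) = Mul(8, Pow(Add(-3, h), -1)))
Mul(Add(Function('T')(Add(-4, Mul(-1, 6))), 10), -10) = Mul(Add(Mul(8, Pow(Add(-3, Add(-4, Mul(-1, 6))), -1)), 10), -10) = Mul(Add(Mul(8, Pow(Add(-3, Add(-4, -6)), -1)), 10), -10) = Mul(Add(Mul(8, Pow(Add(-3, -10), -1)), 10), -10) = Mul(Add(Mul(8, Pow(-13, -1)), 10), -10) = Mul(Add(Mul(8, Rational(-1, 13)), 10), -10) = Mul(Add(Rational(-8, 13), 10), -10) = Mul(Rational(122, 13), -10) = Rational(-1220, 13)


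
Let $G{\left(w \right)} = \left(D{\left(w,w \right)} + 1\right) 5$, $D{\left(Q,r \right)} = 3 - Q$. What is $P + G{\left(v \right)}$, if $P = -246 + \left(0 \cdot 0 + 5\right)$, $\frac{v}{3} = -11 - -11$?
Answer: $-221$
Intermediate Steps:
$v = 0$ ($v = 3 \left(-11 - -11\right) = 3 \left(-11 + 11\right) = 3 \cdot 0 = 0$)
$G{\left(w \right)} = 20 - 5 w$ ($G{\left(w \right)} = \left(\left(3 - w\right) + 1\right) 5 = \left(4 - w\right) 5 = 20 - 5 w$)
$P = -241$ ($P = -246 + \left(0 + 5\right) = -246 + 5 = -241$)
$P + G{\left(v \right)} = -241 + \left(20 - 0\right) = -241 + \left(20 + 0\right) = -241 + 20 = -221$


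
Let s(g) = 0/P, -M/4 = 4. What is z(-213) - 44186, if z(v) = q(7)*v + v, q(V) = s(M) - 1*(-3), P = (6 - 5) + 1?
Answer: -45038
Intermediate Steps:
M = -16 (M = -4*4 = -16)
P = 2 (P = 1 + 1 = 2)
s(g) = 0 (s(g) = 0/2 = 0*(1/2) = 0)
q(V) = 3 (q(V) = 0 - 1*(-3) = 0 + 3 = 3)
z(v) = 4*v (z(v) = 3*v + v = 4*v)
z(-213) - 44186 = 4*(-213) - 44186 = -852 - 44186 = -45038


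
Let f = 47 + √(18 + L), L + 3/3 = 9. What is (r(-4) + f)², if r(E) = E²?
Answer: (63 + √26)² ≈ 4637.5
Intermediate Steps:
L = 8 (L = -1 + 9 = 8)
f = 47 + √26 (f = 47 + √(18 + 8) = 47 + √26 ≈ 52.099)
(r(-4) + f)² = ((-4)² + (47 + √26))² = (16 + (47 + √26))² = (63 + √26)²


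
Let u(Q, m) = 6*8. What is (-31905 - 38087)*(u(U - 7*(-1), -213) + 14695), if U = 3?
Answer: -1031892056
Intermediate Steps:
u(Q, m) = 48
(-31905 - 38087)*(u(U - 7*(-1), -213) + 14695) = (-31905 - 38087)*(48 + 14695) = -69992*14743 = -1031892056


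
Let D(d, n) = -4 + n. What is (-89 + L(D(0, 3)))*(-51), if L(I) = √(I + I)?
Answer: 4539 - 51*I*√2 ≈ 4539.0 - 72.125*I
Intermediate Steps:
L(I) = √2*√I (L(I) = √(2*I) = √2*√I)
(-89 + L(D(0, 3)))*(-51) = (-89 + √2*√(-4 + 3))*(-51) = (-89 + √2*√(-1))*(-51) = (-89 + √2*I)*(-51) = (-89 + I*√2)*(-51) = 4539 - 51*I*√2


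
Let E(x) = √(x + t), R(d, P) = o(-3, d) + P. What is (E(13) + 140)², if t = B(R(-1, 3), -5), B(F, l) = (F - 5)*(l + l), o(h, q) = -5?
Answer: (140 + √83)² ≈ 22234.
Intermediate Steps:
R(d, P) = -5 + P
B(F, l) = 2*l*(-5 + F) (B(F, l) = (-5 + F)*(2*l) = 2*l*(-5 + F))
t = 70 (t = 2*(-5)*(-5 + (-5 + 3)) = 2*(-5)*(-5 - 2) = 2*(-5)*(-7) = 70)
E(x) = √(70 + x) (E(x) = √(x + 70) = √(70 + x))
(E(13) + 140)² = (√(70 + 13) + 140)² = (√83 + 140)² = (140 + √83)²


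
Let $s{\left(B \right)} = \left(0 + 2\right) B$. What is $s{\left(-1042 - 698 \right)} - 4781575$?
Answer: $-4785055$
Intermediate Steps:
$s{\left(B \right)} = 2 B$
$s{\left(-1042 - 698 \right)} - 4781575 = 2 \left(-1042 - 698\right) - 4781575 = 2 \left(-1740\right) - 4781575 = -3480 - 4781575 = -4785055$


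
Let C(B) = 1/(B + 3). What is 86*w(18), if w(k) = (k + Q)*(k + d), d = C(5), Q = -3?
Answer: 93525/4 ≈ 23381.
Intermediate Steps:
C(B) = 1/(3 + B)
d = ⅛ (d = 1/(3 + 5) = 1/8 = ⅛ ≈ 0.12500)
w(k) = (-3 + k)*(⅛ + k) (w(k) = (k - 3)*(k + ⅛) = (-3 + k)*(⅛ + k))
86*w(18) = 86*(-3/8 + 18² - 23/8*18) = 86*(-3/8 + 324 - 207/4) = 86*(2175/8) = 93525/4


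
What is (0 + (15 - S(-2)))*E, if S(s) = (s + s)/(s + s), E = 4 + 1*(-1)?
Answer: 42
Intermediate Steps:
E = 3 (E = 4 - 1 = 3)
S(s) = 1 (S(s) = (2*s)/((2*s)) = (2*s)*(1/(2*s)) = 1)
(0 + (15 - S(-2)))*E = (0 + (15 - 1*1))*3 = (0 + (15 - 1))*3 = (0 + 14)*3 = 14*3 = 42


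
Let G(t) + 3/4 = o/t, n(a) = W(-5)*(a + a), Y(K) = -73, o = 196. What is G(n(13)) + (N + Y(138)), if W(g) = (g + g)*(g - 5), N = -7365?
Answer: -9670277/1300 ≈ -7438.7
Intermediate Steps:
W(g) = 2*g*(-5 + g) (W(g) = (2*g)*(-5 + g) = 2*g*(-5 + g))
n(a) = 200*a (n(a) = (2*(-5)*(-5 - 5))*(a + a) = (2*(-5)*(-10))*(2*a) = 100*(2*a) = 200*a)
G(t) = -3/4 + 196/t
G(n(13)) + (N + Y(138)) = (-3/4 + 196/((200*13))) + (-7365 - 73) = (-3/4 + 196/2600) - 7438 = (-3/4 + 196*(1/2600)) - 7438 = (-3/4 + 49/650) - 7438 = -877/1300 - 7438 = -9670277/1300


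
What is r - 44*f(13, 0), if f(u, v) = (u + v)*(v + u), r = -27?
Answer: -7463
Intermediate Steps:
f(u, v) = (u + v)² (f(u, v) = (u + v)*(u + v) = (u + v)²)
r - 44*f(13, 0) = -27 - 44*(13 + 0)² = -27 - 44*13² = -27 - 44*169 = -27 - 7436 = -7463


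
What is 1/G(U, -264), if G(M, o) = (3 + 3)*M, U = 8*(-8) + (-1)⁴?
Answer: -1/378 ≈ -0.0026455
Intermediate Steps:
U = -63 (U = -64 + 1 = -63)
G(M, o) = 6*M
1/G(U, -264) = 1/(6*(-63)) = 1/(-378) = -1/378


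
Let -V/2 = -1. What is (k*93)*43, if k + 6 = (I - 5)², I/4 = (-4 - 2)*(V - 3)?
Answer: 1419645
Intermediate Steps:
V = 2 (V = -2*(-1) = 2)
I = 24 (I = 4*((-4 - 2)*(2 - 3)) = 4*(-6*(-1)) = 4*6 = 24)
k = 355 (k = -6 + (24 - 5)² = -6 + 19² = -6 + 361 = 355)
(k*93)*43 = (355*93)*43 = 33015*43 = 1419645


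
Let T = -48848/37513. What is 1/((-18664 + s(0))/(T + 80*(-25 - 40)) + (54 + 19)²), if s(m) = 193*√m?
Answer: 24389556/130059461753 ≈ 0.00018753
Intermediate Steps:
T = -48848/37513 (T = -48848*1/37513 = -48848/37513 ≈ -1.3022)
1/((-18664 + s(0))/(T + 80*(-25 - 40)) + (54 + 19)²) = 1/((-18664 + 193*√0)/(-48848/37513 + 80*(-25 - 40)) + (54 + 19)²) = 1/((-18664 + 193*0)/(-48848/37513 + 80*(-65)) + 73²) = 1/((-18664 + 0)/(-48848/37513 - 5200) + 5329) = 1/(-18664/(-195116448/37513) + 5329) = 1/(-18664*(-37513/195116448) + 5329) = 1/(87517829/24389556 + 5329) = 1/(130059461753/24389556) = 24389556/130059461753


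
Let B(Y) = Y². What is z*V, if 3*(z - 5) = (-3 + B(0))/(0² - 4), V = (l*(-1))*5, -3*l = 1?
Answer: 35/4 ≈ 8.7500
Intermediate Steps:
l = -⅓ (l = -⅓*1 = -⅓ ≈ -0.33333)
V = 5/3 (V = -⅓*(-1)*5 = (⅓)*5 = 5/3 ≈ 1.6667)
z = 21/4 (z = 5 + ((-3 + 0²)/(0² - 4))/3 = 5 + ((-3 + 0)/(0 - 4))/3 = 5 + (-3/(-4))/3 = 5 + (-3*(-¼))/3 = 5 + (⅓)*(¾) = 5 + ¼ = 21/4 ≈ 5.2500)
z*V = (21/4)*(5/3) = 35/4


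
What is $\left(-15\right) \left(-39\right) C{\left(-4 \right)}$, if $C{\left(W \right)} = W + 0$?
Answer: $-2340$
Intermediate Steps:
$C{\left(W \right)} = W$
$\left(-15\right) \left(-39\right) C{\left(-4 \right)} = \left(-15\right) \left(-39\right) \left(-4\right) = 585 \left(-4\right) = -2340$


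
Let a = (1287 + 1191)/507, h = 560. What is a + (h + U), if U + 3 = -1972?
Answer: -238309/169 ≈ -1410.1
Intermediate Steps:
U = -1975 (U = -3 - 1972 = -1975)
a = 826/169 (a = 2478*(1/507) = 826/169 ≈ 4.8876)
a + (h + U) = 826/169 + (560 - 1975) = 826/169 - 1415 = -238309/169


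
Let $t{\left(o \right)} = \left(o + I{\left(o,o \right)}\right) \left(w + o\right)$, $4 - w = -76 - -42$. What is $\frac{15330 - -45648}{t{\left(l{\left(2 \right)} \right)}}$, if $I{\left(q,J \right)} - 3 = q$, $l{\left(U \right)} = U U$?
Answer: $\frac{10163}{77} \approx 131.99$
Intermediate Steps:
$l{\left(U \right)} = U^{2}$
$I{\left(q,J \right)} = 3 + q$
$w = 38$ ($w = 4 - \left(-76 - -42\right) = 4 - \left(-76 + 42\right) = 4 - -34 = 4 + 34 = 38$)
$t{\left(o \right)} = \left(3 + 2 o\right) \left(38 + o\right)$ ($t{\left(o \right)} = \left(o + \left(3 + o\right)\right) \left(38 + o\right) = \left(3 + 2 o\right) \left(38 + o\right)$)
$\frac{15330 - -45648}{t{\left(l{\left(2 \right)} \right)}} = \frac{15330 - -45648}{114 + 2 \left(2^{2}\right)^{2} + 79 \cdot 2^{2}} = \frac{15330 + 45648}{114 + 2 \cdot 4^{2} + 79 \cdot 4} = \frac{60978}{114 + 2 \cdot 16 + 316} = \frac{60978}{114 + 32 + 316} = \frac{60978}{462} = 60978 \cdot \frac{1}{462} = \frac{10163}{77}$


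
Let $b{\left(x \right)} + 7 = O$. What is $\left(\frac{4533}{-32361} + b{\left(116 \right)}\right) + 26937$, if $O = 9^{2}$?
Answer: $\frac{291366146}{10787} \approx 27011.0$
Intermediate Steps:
$O = 81$
$b{\left(x \right)} = 74$ ($b{\left(x \right)} = -7 + 81 = 74$)
$\left(\frac{4533}{-32361} + b{\left(116 \right)}\right) + 26937 = \left(\frac{4533}{-32361} + 74\right) + 26937 = \left(4533 \left(- \frac{1}{32361}\right) + 74\right) + 26937 = \left(- \frac{1511}{10787} + 74\right) + 26937 = \frac{796727}{10787} + 26937 = \frac{291366146}{10787}$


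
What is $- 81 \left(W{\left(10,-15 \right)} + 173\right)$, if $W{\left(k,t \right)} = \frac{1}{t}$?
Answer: $- \frac{70038}{5} \approx -14008.0$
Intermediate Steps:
$- 81 \left(W{\left(10,-15 \right)} + 173\right) = - 81 \left(\frac{1}{-15} + 173\right) = - 81 \left(- \frac{1}{15} + 173\right) = \left(-81\right) \frac{2594}{15} = - \frac{70038}{5}$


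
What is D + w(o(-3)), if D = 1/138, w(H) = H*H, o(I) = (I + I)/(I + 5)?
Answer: 1243/138 ≈ 9.0072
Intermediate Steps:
o(I) = 2*I/(5 + I) (o(I) = (2*I)/(5 + I) = 2*I/(5 + I))
w(H) = H**2
D = 1/138 ≈ 0.0072464
D + w(o(-3)) = 1/138 + (2*(-3)/(5 - 3))**2 = 1/138 + (2*(-3)/2)**2 = 1/138 + (2*(-3)*(1/2))**2 = 1/138 + (-3)**2 = 1/138 + 9 = 1243/138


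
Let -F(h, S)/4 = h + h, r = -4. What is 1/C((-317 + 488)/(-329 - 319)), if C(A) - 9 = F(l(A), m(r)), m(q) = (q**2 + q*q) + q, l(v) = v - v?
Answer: 1/9 ≈ 0.11111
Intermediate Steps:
l(v) = 0
m(q) = q + 2*q**2 (m(q) = (q**2 + q**2) + q = 2*q**2 + q = q + 2*q**2)
F(h, S) = -8*h (F(h, S) = -4*(h + h) = -8*h)
C(A) = 9 (C(A) = 9 - 8*0 = 9 + 0 = 9)
1/C((-317 + 488)/(-329 - 319)) = 1/9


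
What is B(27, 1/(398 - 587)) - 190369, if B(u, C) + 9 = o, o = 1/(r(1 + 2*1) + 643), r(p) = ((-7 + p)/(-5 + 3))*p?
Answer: -123555321/649 ≈ -1.9038e+5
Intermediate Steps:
r(p) = p*(7/2 - p/2) (r(p) = ((-7 + p)/(-2))*p = ((-7 + p)*(-½))*p = (7/2 - p/2)*p = p*(7/2 - p/2))
o = 1/649 (o = 1/((1 + 2*1)*(7 - (1 + 2*1))/2 + 643) = 1/((1 + 2)*(7 - (1 + 2))/2 + 643) = 1/((½)*3*(7 - 1*3) + 643) = 1/((½)*3*(7 - 3) + 643) = 1/((½)*3*4 + 643) = 1/(6 + 643) = 1/649 ≈ 0.0015408)
B(u, C) = -5840/649 (B(u, C) = -9 + 1/649 = -5840/649)
B(27, 1/(398 - 587)) - 190369 = -5840/649 - 190369 = -123555321/649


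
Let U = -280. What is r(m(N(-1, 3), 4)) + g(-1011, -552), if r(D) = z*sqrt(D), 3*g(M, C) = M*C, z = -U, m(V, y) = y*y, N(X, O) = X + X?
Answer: 187144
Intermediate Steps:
N(X, O) = 2*X
m(V, y) = y**2
z = 280 (z = -1*(-280) = 280)
g(M, C) = C*M/3 (g(M, C) = (M*C)/3 = (C*M)/3 = C*M/3)
r(D) = 280*sqrt(D)
r(m(N(-1, 3), 4)) + g(-1011, -552) = 280*sqrt(4**2) + (1/3)*(-552)*(-1011) = 280*sqrt(16) + 186024 = 280*4 + 186024 = 1120 + 186024 = 187144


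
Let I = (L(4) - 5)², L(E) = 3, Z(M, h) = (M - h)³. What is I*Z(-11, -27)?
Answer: 16384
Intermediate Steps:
I = 4 (I = (3 - 5)² = (-2)² = 4)
I*Z(-11, -27) = 4*(-11 - 1*(-27))³ = 4*(-11 + 27)³ = 4*16³ = 4*4096 = 16384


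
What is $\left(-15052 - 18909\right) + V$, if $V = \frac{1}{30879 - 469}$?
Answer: $- \frac{1032754009}{30410} \approx -33961.0$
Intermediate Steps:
$V = \frac{1}{30410} \approx 3.2884 \cdot 10^{-5}$
$\left(-15052 - 18909\right) + V = \left(-15052 - 18909\right) + \frac{1}{30410} = -33961 + \frac{1}{30410} = - \frac{1032754009}{30410}$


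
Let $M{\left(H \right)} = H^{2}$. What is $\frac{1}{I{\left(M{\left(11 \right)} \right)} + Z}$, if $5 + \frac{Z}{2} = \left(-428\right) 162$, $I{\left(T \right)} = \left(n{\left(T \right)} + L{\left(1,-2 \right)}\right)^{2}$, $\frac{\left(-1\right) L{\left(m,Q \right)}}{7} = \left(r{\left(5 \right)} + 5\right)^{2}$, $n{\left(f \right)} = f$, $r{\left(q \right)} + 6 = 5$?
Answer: $- \frac{1}{138601} \approx -7.215 \cdot 10^{-6}$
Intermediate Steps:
$r{\left(q \right)} = -1$ ($r{\left(q \right)} = -6 + 5 = -1$)
$L{\left(m,Q \right)} = -112$ ($L{\left(m,Q \right)} = - 7 \left(-1 + 5\right)^{2} = - 7 \cdot 4^{2} = \left(-7\right) 16 = -112$)
$I{\left(T \right)} = \left(-112 + T\right)^{2}$ ($I{\left(T \right)} = \left(T - 112\right)^{2} = \left(-112 + T\right)^{2}$)
$Z = -138682$ ($Z = -10 + 2 \left(\left(-428\right) 162\right) = -10 + 2 \left(-69336\right) = -10 - 138672 = -138682$)
$\frac{1}{I{\left(M{\left(11 \right)} \right)} + Z} = \frac{1}{\left(-112 + 11^{2}\right)^{2} - 138682} = \frac{1}{\left(-112 + 121\right)^{2} - 138682} = \frac{1}{9^{2} - 138682} = \frac{1}{81 - 138682} = \frac{1}{-138601} = - \frac{1}{138601}$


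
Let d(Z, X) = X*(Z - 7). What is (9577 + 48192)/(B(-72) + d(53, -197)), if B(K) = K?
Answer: -57769/9134 ≈ -6.3246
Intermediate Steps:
d(Z, X) = X*(-7 + Z)
(9577 + 48192)/(B(-72) + d(53, -197)) = (9577 + 48192)/(-72 - 197*(-7 + 53)) = 57769/(-72 - 197*46) = 57769/(-72 - 9062) = 57769/(-9134) = 57769*(-1/9134) = -57769/9134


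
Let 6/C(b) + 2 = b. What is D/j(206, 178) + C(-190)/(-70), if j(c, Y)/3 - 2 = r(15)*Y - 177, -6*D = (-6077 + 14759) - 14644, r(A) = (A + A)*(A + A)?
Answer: 1623533/645220800 ≈ 0.0025162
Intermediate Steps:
C(b) = 6/(-2 + b)
r(A) = 4*A**2 (r(A) = (2*A)*(2*A) = 4*A**2)
D = 2981/3 (D = -((-6077 + 14759) - 14644)/6 = -(8682 - 14644)/6 = -1/6*(-5962) = 2981/3 ≈ 993.67)
j(c, Y) = -525 + 2700*Y (j(c, Y) = 6 + 3*((4*15**2)*Y - 177) = 6 + 3*((4*225)*Y - 177) = 6 + 3*(900*Y - 177) = 6 + 3*(-177 + 900*Y) = 6 + (-531 + 2700*Y) = -525 + 2700*Y)
D/j(206, 178) + C(-190)/(-70) = 2981/(3*(-525 + 2700*178)) + (6/(-2 - 190))/(-70) = 2981/(3*(-525 + 480600)) + (6/(-192))*(-1/70) = (2981/3)/480075 + (6*(-1/192))*(-1/70) = (2981/3)*(1/480075) - 1/32*(-1/70) = 2981/1440225 + 1/2240 = 1623533/645220800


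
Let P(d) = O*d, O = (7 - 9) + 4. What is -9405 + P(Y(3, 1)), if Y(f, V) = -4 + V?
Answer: -9411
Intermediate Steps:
O = 2 (O = -2 + 4 = 2)
P(d) = 2*d
-9405 + P(Y(3, 1)) = -9405 + 2*(-4 + 1) = -9405 + 2*(-3) = -9405 - 6 = -9411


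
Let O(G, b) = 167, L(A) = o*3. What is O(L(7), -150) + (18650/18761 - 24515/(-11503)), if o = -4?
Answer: 36714356626/215807783 ≈ 170.13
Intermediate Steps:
L(A) = -12 (L(A) = -4*3 = -12)
O(L(7), -150) + (18650/18761 - 24515/(-11503)) = 167 + (18650/18761 - 24515/(-11503)) = 167 + (18650*(1/18761) - 24515*(-1/11503)) = 167 + (18650/18761 + 24515/11503) = 167 + 674456865/215807783 = 36714356626/215807783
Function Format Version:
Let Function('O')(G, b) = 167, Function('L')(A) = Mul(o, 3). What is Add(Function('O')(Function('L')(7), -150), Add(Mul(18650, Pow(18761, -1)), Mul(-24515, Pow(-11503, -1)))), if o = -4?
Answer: Rational(36714356626, 215807783) ≈ 170.13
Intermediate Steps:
Function('L')(A) = -12 (Function('L')(A) = Mul(-4, 3) = -12)
Add(Function('O')(Function('L')(7), -150), Add(Mul(18650, Pow(18761, -1)), Mul(-24515, Pow(-11503, -1)))) = Add(167, Add(Mul(18650, Pow(18761, -1)), Mul(-24515, Pow(-11503, -1)))) = Add(167, Add(Mul(18650, Rational(1, 18761)), Mul(-24515, Rational(-1, 11503)))) = Add(167, Add(Rational(18650, 18761), Rational(24515, 11503))) = Add(167, Rational(674456865, 215807783)) = Rational(36714356626, 215807783)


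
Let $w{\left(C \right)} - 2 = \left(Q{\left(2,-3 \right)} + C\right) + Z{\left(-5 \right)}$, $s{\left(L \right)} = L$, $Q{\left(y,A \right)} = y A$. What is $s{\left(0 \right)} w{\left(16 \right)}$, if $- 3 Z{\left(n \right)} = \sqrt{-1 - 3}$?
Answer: $0$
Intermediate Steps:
$Q{\left(y,A \right)} = A y$
$Z{\left(n \right)} = - \frac{2 i}{3}$ ($Z{\left(n \right)} = - \frac{\sqrt{-1 - 3}}{3} = - \frac{\sqrt{-4}}{3} = - \frac{2 i}{3}$)
$w{\left(C \right)} = -4 + C - \frac{2 i}{3}$ ($w{\left(C \right)} = 2 - \left(6 - C + \frac{2 i}{3}\right) = -4 + C - \frac{2 i}{3}$)
$s{\left(0 \right)} w{\left(16 \right)} = 0 \left(-4 + 16 - \frac{2 i}{3}\right) = 0 \left(12 - \frac{2 i}{3}\right) = 0$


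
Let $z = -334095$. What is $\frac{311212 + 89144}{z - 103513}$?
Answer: $- \frac{100089}{109402} \approx -0.91487$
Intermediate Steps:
$\frac{311212 + 89144}{z - 103513} = \frac{311212 + 89144}{-334095 - 103513} = \frac{400356}{-437608} = 400356 \left(- \frac{1}{437608}\right) = - \frac{100089}{109402}$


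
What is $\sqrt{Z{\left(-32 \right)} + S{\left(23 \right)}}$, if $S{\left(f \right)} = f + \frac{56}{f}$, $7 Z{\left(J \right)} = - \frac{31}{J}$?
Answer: $\frac{\sqrt{42424466}}{1288} \approx 5.057$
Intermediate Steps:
$Z{\left(J \right)} = - \frac{31}{7 J}$ ($Z{\left(J \right)} = \frac{\left(-31\right) \frac{1}{J}}{7} = - \frac{31}{7 J}$)
$\sqrt{Z{\left(-32 \right)} + S{\left(23 \right)}} = \sqrt{- \frac{31}{7 \left(-32\right)} + \left(23 + \frac{56}{23}\right)} = \sqrt{\left(- \frac{31}{7}\right) \left(- \frac{1}{32}\right) + \left(23 + 56 \cdot \frac{1}{23}\right)} = \sqrt{\frac{31}{224} + \left(23 + \frac{56}{23}\right)} = \sqrt{\frac{31}{224} + \frac{585}{23}} = \sqrt{\frac{131753}{5152}} = \frac{\sqrt{42424466}}{1288}$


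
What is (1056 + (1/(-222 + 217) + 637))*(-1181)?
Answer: -9995984/5 ≈ -1.9992e+6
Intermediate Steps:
(1056 + (1/(-222 + 217) + 637))*(-1181) = (1056 + (1/(-5) + 637))*(-1181) = (1056 + (-⅕ + 637))*(-1181) = (1056 + 3184/5)*(-1181) = (8464/5)*(-1181) = -9995984/5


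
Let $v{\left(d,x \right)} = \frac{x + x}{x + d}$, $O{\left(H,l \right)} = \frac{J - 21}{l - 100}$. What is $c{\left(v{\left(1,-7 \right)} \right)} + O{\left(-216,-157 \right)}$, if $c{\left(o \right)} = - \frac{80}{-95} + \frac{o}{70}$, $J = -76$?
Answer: $\frac{183533}{146490} \approx 1.2529$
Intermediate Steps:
$O{\left(H,l \right)} = - \frac{97}{-100 + l}$ ($O{\left(H,l \right)} = \frac{-76 - 21}{l - 100} = - \frac{97}{-100 + l}$)
$v{\left(d,x \right)} = \frac{2 x}{d + x}$
$c{\left(o \right)} = \frac{16}{19} + \frac{o}{70}$ ($c{\left(o \right)} = \left(-80\right) \left(- \frac{1}{95}\right) + o \frac{1}{70} = \frac{16}{19} + \frac{o}{70}$)
$c{\left(v{\left(1,-7 \right)} \right)} + O{\left(-216,-157 \right)} = \left(\frac{16}{19} + \frac{2 \left(-7\right) \frac{1}{1 - 7}}{70}\right) - \frac{97}{-100 - 157} = \left(\frac{16}{19} + \frac{2 \left(-7\right) \frac{1}{-6}}{70}\right) - \frac{97}{-257} = \left(\frac{16}{19} + \frac{2 \left(-7\right) \left(- \frac{1}{6}\right)}{70}\right) - - \frac{97}{257} = \left(\frac{16}{19} + \frac{1}{70} \cdot \frac{7}{3}\right) + \frac{97}{257} = \left(\frac{16}{19} + \frac{1}{30}\right) + \frac{97}{257} = \frac{499}{570} + \frac{97}{257} = \frac{183533}{146490}$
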